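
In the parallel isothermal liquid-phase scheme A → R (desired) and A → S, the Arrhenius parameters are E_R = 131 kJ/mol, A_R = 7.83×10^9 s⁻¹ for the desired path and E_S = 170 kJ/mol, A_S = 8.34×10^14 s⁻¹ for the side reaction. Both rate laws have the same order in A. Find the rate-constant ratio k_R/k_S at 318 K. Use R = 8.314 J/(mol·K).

With equal orders, S_{R/S} = k_R/k_S = (A_R/A_S)·exp[(E_S−E_R)/(RT)].
(E_S−E_R)/(RT) = (170−131)×10³/(8.314×318) = 39000/2644 = 14.75.
k_R/k_S = (7.83×10^9/8.34×10^14)·exp(14.75) = 9.388×10^-6 × 2.549×10^6 = 23.9.
Since E_R < E_S, lowering the temperature improves selectivity toward R.

23.9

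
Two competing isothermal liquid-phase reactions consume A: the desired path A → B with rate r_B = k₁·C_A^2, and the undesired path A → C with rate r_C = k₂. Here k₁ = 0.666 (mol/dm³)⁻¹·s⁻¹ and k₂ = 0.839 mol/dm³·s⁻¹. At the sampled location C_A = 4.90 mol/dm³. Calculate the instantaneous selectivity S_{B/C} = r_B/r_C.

S_{B/C} = r_B/r_C = (k₁·C_A^2)/(k₂) = (k₁/k₂)·C_A^2.
= (0.666×4.900^2) / (0.839) = 15.99/0.8390 = 19.1.
Since the desired path is higher order in A, keeping C_A high (PFR or concentrated feed) favours B.

19.1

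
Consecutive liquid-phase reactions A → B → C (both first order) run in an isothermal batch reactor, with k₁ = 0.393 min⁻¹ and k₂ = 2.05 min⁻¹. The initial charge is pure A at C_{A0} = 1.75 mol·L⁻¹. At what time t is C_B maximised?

Setting dC_B/dt = 0 gives t_opt = ln(k₂/k₁)/(k₂−k₁).
= ln(2.05/0.393)/(2.05−0.393) = ln(5.216)/1.657 = 1.652/1.657 = 0.997 min.

0.997 min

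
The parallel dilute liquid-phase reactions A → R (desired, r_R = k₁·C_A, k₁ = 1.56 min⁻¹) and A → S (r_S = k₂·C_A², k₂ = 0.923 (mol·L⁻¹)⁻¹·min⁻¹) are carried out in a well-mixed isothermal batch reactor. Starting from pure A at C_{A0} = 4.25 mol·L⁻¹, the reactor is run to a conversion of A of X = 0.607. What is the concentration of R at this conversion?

C_A = C_{A0}(1−X) = 1.670 mol·L⁻¹.
Along a PFR/batch, dC_R/dC_A = −r_R/(r_R+r_S) = −k₁/(k₁+k₂·C_A).
Integrating from C_{A0} to C_A: C_R = (1.56/0.923)·ln[(1.56+0.923·4.25)/(1.56+0.923·1.67)] = 1.690·ln(5.483/3.102) = 0.9628 mol·L⁻¹.

0.963 mol·L⁻¹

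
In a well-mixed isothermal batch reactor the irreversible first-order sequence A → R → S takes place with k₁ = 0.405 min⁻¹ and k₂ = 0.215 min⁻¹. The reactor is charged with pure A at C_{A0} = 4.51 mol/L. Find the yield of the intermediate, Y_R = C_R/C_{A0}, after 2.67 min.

Solving the coupled first-order balances gives C_R(t) = [k₁/(k₂−k₁)]·C_{A0}·(e^(−k₁t) − e^(−k₂t)).
e^(−k₁t) = e^(−0.405×2.67) = e^(−1.081) = 0.3391; e^(−k₂t) = e^(−0.5740) = 0.5632.
C_R = 0.405×4.51/(0.215−0.405) × (0.3391−0.5632) = (-9.613)×(-0.2241) = 2.154 mol/L.
Y_R = C_R/C_{A0} = 2.154/4.51 = 0.478.

0.478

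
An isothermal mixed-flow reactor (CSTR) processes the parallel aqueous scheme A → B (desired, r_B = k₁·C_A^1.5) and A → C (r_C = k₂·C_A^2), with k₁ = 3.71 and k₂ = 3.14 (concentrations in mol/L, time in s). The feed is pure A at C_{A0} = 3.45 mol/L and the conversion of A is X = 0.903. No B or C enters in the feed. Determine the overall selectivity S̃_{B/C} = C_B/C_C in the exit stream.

2.04

Exit C_A = C_{A0}(1−X) = 3.45×0.0970 = 0.3346 mol/L.
A CSTR operates uniformly at the exit composition, giving r_B = 0.7182 and r_C = 0.3517 (each k·C_A^n at C_A = 0.3346).
Overall selectivity = C_B/C_C = r_Bτ/(r_Cτ) = r_B/r_C = 2.04.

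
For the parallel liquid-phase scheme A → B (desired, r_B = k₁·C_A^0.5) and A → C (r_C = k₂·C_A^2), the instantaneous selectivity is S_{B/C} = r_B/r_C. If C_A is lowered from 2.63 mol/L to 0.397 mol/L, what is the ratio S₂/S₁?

17.1

S_{B/C} = (k₁/k₂)·C_A^-1.5, so S₂/S₁ = (C_{A,2}/C_{A,1})^-1.5.
= (0.397/2.63)^(-1.5) = (0.1510)^(-1.5) = 17.1.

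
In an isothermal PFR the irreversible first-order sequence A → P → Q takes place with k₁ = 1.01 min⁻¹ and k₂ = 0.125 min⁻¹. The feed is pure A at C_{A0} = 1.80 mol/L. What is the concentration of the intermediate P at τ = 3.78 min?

The intermediate concentration in a first-order A→B→C sequence is C_P = k₁C_{A0}(e^(−k₁τ) − e^(−k₂τ))/(k₂−k₁).
e^(−k₁τ) = e^(−1.01×3.78) = e^(−3.818) = 0.02198; e^(−k₂τ) = e^(−0.4725) = 0.6234.
C_P = 1.01×1.80/(0.125−1.01) × (0.02198−0.6234) = (-2.054)×(-0.6015) = 1.236 mol/L.

1.24 mol/L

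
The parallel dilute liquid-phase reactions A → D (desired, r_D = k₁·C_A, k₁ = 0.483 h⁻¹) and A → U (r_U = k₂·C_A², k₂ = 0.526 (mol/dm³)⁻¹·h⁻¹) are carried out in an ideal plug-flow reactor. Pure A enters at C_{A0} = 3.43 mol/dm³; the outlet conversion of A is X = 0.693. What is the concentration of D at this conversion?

0.726 mol/dm³

C_A = C_{A0}(1−X) = 1.053 mol/dm³.
Along a PFR/batch, dC_D/dC_A = −r_D/(r_D+r_U) = −k₁/(k₁+k₂·C_A).
Integrating from C_{A0} to C_A: C_D = (0.483/0.526)·ln[(0.483+0.526·3.43)/(0.483+0.526·1.05)] = 0.9183·ln(2.287/1.037) = 0.7264 mol/dm³.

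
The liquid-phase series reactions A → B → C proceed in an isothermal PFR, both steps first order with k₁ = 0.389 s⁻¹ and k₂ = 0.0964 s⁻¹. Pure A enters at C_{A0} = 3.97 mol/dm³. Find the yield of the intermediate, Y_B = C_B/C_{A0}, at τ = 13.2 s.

0.365

The intermediate concentration in a first-order A→B→C sequence is C_B = k₁C_{A0}(e^(−k₁τ) − e^(−k₂τ))/(k₂−k₁).
e^(−k₁τ) = e^(−0.389×13.2) = e^(−5.135) = 0.005888; e^(−k₂τ) = e^(−1.272) = 0.2801.
C_B = 0.389×3.97/(0.0964−0.389) × (0.005888−0.2801) = (-5.278)×(-0.2742) = 1.447 mol/dm³.
Y_B = C_B/C_{A0} = 1.447/3.97 = 0.365.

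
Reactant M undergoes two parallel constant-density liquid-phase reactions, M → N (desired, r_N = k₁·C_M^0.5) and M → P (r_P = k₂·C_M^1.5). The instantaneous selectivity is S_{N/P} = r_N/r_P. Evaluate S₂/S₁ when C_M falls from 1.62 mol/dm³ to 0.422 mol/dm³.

3.84

S_{N/P} = (k₁/k₂)·C_M⁻¹, so S₂/S₁ = (C_{M,2}/C_{M,1})⁻¹.
= 1.62/0.422 = 3.84.
Selectivity toward N rises as C_M falls — low-concentration operation is favoured.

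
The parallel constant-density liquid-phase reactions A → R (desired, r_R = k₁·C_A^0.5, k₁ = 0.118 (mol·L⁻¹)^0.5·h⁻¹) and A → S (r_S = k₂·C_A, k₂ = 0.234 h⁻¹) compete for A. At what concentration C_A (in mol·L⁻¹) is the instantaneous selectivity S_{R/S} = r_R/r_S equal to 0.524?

S_{R/S} = (k₁/k₂)·C_A^-0.5 ⇒ C_A = (S·k₂/k₁)^(-2).
= (0.524×0.234/0.118)^(-2) = (1.039)^(-2) = 0.926 mol·L⁻¹.

0.926 mol·L⁻¹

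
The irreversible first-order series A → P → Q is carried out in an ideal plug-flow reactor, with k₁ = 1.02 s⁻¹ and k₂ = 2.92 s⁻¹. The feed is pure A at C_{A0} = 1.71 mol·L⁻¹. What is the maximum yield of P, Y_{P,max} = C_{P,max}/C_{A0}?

Evaluating C_P at τ_opt = ln(k₂/k₁)/(k₂−k₁) gives C_{P,max}/C_{A0} = (k₁/k₂)^[k₂/(k₂−k₁)].
= (1.02/2.92)^(2.92/(2.92−1.02)) = (0.3493)^(1.537) = 0.1986.

0.199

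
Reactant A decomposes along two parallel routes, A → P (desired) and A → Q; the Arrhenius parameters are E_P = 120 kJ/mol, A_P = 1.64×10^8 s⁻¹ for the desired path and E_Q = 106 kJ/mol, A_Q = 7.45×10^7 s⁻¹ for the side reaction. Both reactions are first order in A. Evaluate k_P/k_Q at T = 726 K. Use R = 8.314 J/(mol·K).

0.216

With equal orders, S_{P/Q} = k_P/k_Q = (A_P/A_Q)·exp[(E_Q−E_P)/(RT)].
(E_Q−E_P)/(RT) = (106−120)×10³/(8.314×726) = -14000/6036 = -2.319.
k_P/k_Q = (1.64×10^8/7.45×10^7)·exp(-2.319) = 2.201 × 0.09833 = 0.216.
Since E_P > E_Q, raising the temperature improves selectivity toward P.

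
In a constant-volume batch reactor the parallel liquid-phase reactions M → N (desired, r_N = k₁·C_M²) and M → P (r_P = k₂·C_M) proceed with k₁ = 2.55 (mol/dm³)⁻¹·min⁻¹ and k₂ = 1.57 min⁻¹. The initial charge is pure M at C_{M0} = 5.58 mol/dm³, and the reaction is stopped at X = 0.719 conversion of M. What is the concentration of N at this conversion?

3.37 mol/dm³

C_M = C_{M0}(1−X) = 1.568 mol/dm³.
Along a PFR/batch, dC_P/dC_M = −r_P/(r_N+r_P) = −k₂/(k₂+k₁·C_M).
Integrating from C_{M0} to C_M: C_P = (1.57/2.55)·ln[(1.57+2.55·5.58)/(1.57+2.55·1.57)] = 0.6157·ln(15.80/5.568) = 0.6421 mol/dm³.
Then C_N = (C_{M0}−C_M) − C_P = 4.012 − 0.6421 = 3.370 mol/dm³.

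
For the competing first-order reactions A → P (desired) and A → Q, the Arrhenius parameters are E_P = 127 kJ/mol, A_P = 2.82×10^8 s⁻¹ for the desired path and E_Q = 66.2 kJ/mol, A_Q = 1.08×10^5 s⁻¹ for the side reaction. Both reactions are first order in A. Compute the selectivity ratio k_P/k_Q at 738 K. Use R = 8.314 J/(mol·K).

0.130

With equal orders, S_{P/Q} = k_P/k_Q = (A_P/A_Q)·exp[(E_Q−E_P)/(RT)].
(E_Q−E_P)/(RT) = (66.2−127)×10³/(8.314×738) = -60800/6136 = -9.909.
k_P/k_Q = (2.82×10^8/1.08×10^5)·exp(-9.909) = 2611 × 4.972×10^-5 = 0.130.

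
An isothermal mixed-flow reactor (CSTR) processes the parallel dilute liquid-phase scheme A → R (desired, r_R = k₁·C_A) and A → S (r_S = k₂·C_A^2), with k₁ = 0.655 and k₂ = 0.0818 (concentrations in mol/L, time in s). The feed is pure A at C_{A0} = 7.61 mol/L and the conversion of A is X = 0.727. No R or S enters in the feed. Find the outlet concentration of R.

Exit C_A = C_{A0}(1−X) = 7.61×0.273 = 2.078 mol/L.
A CSTR operates uniformly at the exit composition, giving r_R = 1.361 and r_S = 0.3531 (each k·C_A^n at C_A = 2.078).
Fraction of consumed A going to R: r_R/(r_R+r_S) = 0.7940.
C_R = 0.7940·C_{A0}·X = 0.7940×7.61×0.727 = 4.39 mol/L.

4.39 mol/L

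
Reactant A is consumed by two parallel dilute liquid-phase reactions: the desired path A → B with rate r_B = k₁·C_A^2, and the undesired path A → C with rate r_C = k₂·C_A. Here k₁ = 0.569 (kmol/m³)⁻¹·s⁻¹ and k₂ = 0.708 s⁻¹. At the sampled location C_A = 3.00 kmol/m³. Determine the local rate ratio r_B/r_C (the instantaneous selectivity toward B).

2.41

S_{B/C} = r_B/r_C = (k₁·C_A^2)/(k₂·C_A) = (k₁/k₂)·C_A.
= (0.569×3.000^2) / (0.708×3.000) = 5.121/2.124 = 2.41.
Since the desired path is higher order in A, keeping C_A high (PFR or concentrated feed) favours B.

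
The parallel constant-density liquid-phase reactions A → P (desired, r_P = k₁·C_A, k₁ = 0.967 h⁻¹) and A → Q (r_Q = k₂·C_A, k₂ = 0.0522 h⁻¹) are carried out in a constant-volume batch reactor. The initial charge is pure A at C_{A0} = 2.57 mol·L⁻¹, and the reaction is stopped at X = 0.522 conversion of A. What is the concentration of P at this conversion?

1.27 mol·L⁻¹

C_A = C_{A0}(1−X) = 1.228 mol·L⁻¹.
Both paths are first order in A, so the instantaneous fraction to P is constant: dC_P/d(−C_A) = k₁/(k₁+k₂) = 0.9488.
C_P = 0.9488·(C_{A0}−C_A) = 0.9488×1.342 = 1.27 mol·L⁻¹.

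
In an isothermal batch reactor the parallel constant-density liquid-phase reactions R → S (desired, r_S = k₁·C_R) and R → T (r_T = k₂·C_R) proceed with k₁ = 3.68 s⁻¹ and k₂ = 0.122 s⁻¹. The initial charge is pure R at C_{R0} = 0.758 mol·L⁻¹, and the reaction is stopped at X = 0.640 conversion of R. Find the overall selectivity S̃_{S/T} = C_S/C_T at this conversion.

C_R = C_{R0}(1−X) = 0.2729 mol·L⁻¹.
Both paths are first order in R, so the instantaneous fraction to S is constant: dC_S/d(−C_R) = k₁/(k₁+k₂) = 0.9679.
C_S = 0.9679·(C_{R0}−C_R) = 0.9679×0.4851 = 0.470 mol·L⁻¹.
C_T = (C_{R0}−C_R)−C_S = 0.01557 mol·L⁻¹; S̃_{S/T} = 0.4696/0.01557 = 30.2.

30.2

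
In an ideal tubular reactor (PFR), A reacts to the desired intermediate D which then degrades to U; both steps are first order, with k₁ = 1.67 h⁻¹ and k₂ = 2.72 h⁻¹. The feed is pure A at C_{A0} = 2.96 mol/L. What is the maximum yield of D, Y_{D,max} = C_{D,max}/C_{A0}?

0.283

At the optimum, C_{D,max}/C_{A0} = (k₁/k₂)^[k₂/(k₂−k₁)].
= (1.67/2.72)^(2.72/(2.72−1.67)) = (0.6140)^(2.590) = 0.2826.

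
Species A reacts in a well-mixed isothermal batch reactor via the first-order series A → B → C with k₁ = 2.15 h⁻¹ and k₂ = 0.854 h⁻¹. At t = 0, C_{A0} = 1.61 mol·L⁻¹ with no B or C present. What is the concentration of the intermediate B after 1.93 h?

0.472 mol·L⁻¹

Solving the coupled first-order balances gives C_B(t) = [k₁/(k₂−k₁)]·C_{A0}·(e^(−k₁t) − e^(−k₂t)).
e^(−k₁t) = e^(−2.15×1.93) = e^(−4.149) = 0.01577; e^(−k₂t) = e^(−1.648) = 0.1924.
C_B = 2.15×1.61/(0.854−2.15) × (0.01577−0.1924) = (-2.671)×(-0.1766) = 0.4717 mol·L⁻¹.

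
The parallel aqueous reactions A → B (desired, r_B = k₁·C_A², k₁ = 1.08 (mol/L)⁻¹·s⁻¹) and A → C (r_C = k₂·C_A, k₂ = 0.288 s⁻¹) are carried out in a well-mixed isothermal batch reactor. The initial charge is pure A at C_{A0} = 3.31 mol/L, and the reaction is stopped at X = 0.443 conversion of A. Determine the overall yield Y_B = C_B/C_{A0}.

C_A = C_{A0}(1−X) = 1.844 mol/L.
Along a PFR/batch, dC_C/dC_A = −r_C/(r_B+r_C) = −k₂/(k₂+k₁·C_A).
Integrating from C_{A0} to C_A: C_C = (0.288/1.08)·ln[(0.288+1.08·3.31)/(0.288+1.08·1.84)] = 0.2667·ln(3.863/2.279) = 0.1407 mol/L.
Then C_B = (C_{A0}−C_A) − C_C = 1.466 − 0.1407 = 1.326 mol/L.
Y_B = C_B/C_{A0} = 1.326/3.31 = 0.400.

0.400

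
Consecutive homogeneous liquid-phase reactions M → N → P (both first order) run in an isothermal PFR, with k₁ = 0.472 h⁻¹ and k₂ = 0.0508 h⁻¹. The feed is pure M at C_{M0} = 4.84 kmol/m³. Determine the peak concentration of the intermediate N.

For a first-order series the maximum intermediate yield is C_{N,max}/C_{M0} = (k₁/k₂)^[k₂/(k₂−k₁)].
= (0.472/0.0508)^(0.0508/(0.0508−0.472)) = (9.291)^(-0.1206) = 0.7643.
C_{N,max} = 0.7643×4.84 = 3.70 kmol/m³.

3.70 kmol/m³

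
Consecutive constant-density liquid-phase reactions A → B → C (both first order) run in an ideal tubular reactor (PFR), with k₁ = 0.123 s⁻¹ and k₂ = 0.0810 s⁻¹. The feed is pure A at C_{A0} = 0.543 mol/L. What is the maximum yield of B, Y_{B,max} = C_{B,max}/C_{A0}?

For a first-order series the maximum intermediate yield is C_{B,max}/C_{A0} = (k₁/k₂)^[k₂/(k₂−k₁)].
= (0.123/0.0810)^(0.0810/(0.0810−0.123)) = (1.519)^(-1.929) = 0.4468.

0.447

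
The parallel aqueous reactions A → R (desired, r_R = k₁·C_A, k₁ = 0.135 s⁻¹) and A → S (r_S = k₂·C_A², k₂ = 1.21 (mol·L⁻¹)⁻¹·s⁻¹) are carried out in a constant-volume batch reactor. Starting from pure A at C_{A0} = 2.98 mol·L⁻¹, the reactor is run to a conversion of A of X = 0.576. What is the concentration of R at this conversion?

C_A = C_{A0}(1−X) = 1.264 mol·L⁻¹.
Along a PFR/batch, dC_R/dC_A = −r_R/(r_R+r_S) = −k₁/(k₁+k₂·C_A).
Integrating from C_{A0} to C_A: C_R = (0.135/1.21)·ln[(0.135+1.21·2.98)/(0.135+1.21·1.26)] = 0.1116·ln(3.741/1.664) = 0.09039 mol·L⁻¹.

0.0904 mol·L⁻¹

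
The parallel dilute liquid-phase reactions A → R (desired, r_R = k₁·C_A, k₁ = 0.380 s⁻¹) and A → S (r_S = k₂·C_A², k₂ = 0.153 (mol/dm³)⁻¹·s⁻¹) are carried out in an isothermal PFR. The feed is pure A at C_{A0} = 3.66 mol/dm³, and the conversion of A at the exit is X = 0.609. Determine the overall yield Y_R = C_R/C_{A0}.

C_A = C_{A0}(1−X) = 1.431 mol/dm³.
Along a PFR/batch, dC_R/dC_A = −r_R/(r_R+r_S) = −k₁/(k₁+k₂·C_A).
Integrating from C_{A0} to C_A: C_R = (0.380/0.153)·ln[(0.380+0.153·3.66)/(0.380+0.153·1.43)] = 2.484·ln(0.9400/0.5990) = 1.119 mol/dm³.
Y_R = C_R/C_{A0} = 1.119/3.66 = 0.306.

0.306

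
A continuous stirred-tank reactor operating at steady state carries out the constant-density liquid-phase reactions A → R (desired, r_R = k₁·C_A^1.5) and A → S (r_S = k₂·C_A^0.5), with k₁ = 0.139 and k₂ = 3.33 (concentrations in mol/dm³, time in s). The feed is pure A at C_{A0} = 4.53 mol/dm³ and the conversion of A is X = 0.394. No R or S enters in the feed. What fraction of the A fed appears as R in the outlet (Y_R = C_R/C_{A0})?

Exit C_A = C_{A0}(1−X) = 4.53×0.606 = 2.745 mol/dm³.
A CSTR operates uniformly at the exit composition, giving r_R = 0.6322 and r_S = 5.517 (each k·C_A^n at C_A = 2.745).
Fraction of consumed A going to R: r_R/(r_R+r_S) = 0.1028.
C_R = 0.1028·C_{A0}·X = 0.1028×4.53×0.394 = 0.183 mol/dm³; Y_R = C_R/C_{A0} = 0.0405.

0.0405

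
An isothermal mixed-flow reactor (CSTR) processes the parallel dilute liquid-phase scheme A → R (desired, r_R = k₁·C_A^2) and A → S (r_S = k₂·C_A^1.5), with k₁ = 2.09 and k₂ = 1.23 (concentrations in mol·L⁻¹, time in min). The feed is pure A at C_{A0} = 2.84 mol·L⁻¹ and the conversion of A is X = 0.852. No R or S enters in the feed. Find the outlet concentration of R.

1.27 mol·L⁻¹

Exit C_A = C_{A0}(1−X) = 2.84×0.148 = 0.4203 mol·L⁻¹.
A CSTR operates uniformly at the exit composition, giving r_R = 0.3692 and r_S = 0.3352 (each k·C_A^n at C_A = 0.4203).
Fraction of consumed A going to R: r_R/(r_R+r_S) = 0.5242.
C_R = 0.5242·C_{A0}·X = 0.5242×2.84×0.852 = 1.27 mol·L⁻¹.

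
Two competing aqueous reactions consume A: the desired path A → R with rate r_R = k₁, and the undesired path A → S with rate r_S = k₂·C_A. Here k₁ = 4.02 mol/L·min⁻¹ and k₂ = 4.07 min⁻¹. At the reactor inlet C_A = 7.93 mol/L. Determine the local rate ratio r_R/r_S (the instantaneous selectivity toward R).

S_{R/S} = r_R/r_S = (k₁)/(k₂·C_A) = (k₁/k₂)·C_A⁻¹.
= (4.02) / (4.07×7.930) = 4.020/32.28 = 0.125.
The undesired path is higher order in A, so low C_A (CSTR or dilute feed) favours R.

0.125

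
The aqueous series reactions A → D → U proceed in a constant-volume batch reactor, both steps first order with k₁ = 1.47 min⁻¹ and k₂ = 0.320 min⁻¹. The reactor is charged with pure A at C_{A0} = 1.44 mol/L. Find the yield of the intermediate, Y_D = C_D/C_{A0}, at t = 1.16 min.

0.650

For first-order series with pure A initially, C_D(t) = k₁C_{A0}/(k₂−k₁)·(e^(−k₁t) − e^(−k₂t)).
e^(−k₁t) = e^(−1.47×1.16) = e^(−1.705) = 0.1817; e^(−k₂t) = e^(−0.3712) = 0.6899.
C_D = 1.47×1.44/(0.320−1.47) × (0.1817−0.6899) = (-1.841)×(-0.5082) = 0.9354 mol/L.
Y_D = C_D/C_{A0} = 0.9354/1.44 = 0.650.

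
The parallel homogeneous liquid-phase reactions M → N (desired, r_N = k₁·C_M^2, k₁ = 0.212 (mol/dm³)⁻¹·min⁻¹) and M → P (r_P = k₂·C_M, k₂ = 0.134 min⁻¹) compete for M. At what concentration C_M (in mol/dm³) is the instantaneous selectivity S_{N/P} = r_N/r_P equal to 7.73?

S_{N/P} = (k₁/k₂)·C_M ⇒ C_M = S·k₂/k₁.
= 7.73×0.134/0.212 = 4.89 mol/dm³.

4.89 mol/dm³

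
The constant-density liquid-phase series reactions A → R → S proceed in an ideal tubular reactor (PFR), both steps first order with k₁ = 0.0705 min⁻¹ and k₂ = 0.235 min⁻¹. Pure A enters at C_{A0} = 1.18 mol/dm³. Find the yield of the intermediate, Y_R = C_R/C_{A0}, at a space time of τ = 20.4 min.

The intermediate concentration in a first-order A→B→C sequence is C_R = k₁C_{A0}(e^(−k₁τ) − e^(−k₂τ))/(k₂−k₁).
e^(−k₁τ) = e^(−0.0705×20.4) = e^(−1.438) = 0.2374; e^(−k₂τ) = e^(−4.794) = 0.008279.
C_R = 0.0705×1.18/(0.235−0.0705) × (0.2374−0.008279) = 0.5057×0.2291 = 0.1158 mol/dm³.
Y_R = C_R/C_{A0} = 0.1158/1.18 = 0.0982.

0.0982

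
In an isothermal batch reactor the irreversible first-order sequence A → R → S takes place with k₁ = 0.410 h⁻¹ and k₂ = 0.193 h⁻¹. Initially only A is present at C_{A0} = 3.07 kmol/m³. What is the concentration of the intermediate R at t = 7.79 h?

The intermediate concentration in a first-order A→B→C sequence is C_R = k₁C_{A0}(e^(−k₁t) − e^(−k₂t))/(k₂−k₁).
e^(−k₁t) = e^(−0.410×7.79) = e^(−3.194) = 0.04101; e^(−k₂t) = e^(−1.503) = 0.2224.
C_R = 0.410×3.07/(0.193−0.410) × (0.04101−0.2224) = (-5.800)×(-0.1813) = 1.052 kmol/m³.

1.05 kmol/m³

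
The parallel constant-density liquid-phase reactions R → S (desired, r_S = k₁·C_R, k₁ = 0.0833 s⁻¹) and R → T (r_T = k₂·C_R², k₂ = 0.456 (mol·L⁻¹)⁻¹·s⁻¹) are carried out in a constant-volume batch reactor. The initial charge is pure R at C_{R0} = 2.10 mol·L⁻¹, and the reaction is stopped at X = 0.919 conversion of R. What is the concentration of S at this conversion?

0.341 mol·L⁻¹

C_R = C_{R0}(1−X) = 0.1701 mol·L⁻¹.
Along a PFR/batch, dC_S/dC_R = −r_S/(r_S+r_T) = −k₁/(k₁+k₂·C_R).
Integrating from C_{R0} to C_R: C_S = (0.0833/0.456)·ln[(0.0833+0.456·2.10)/(0.0833+0.456·0.170)] = 0.1827·ln(1.041/0.1609) = 0.3411 mol·L⁻¹.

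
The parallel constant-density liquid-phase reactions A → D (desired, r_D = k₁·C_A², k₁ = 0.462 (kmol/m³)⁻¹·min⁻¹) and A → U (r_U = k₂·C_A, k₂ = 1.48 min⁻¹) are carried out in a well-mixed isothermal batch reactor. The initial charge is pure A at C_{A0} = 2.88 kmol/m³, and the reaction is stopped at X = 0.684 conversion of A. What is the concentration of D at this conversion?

0.716 kmol/m³

C_A = C_{A0}(1−X) = 0.9101 kmol/m³.
Along a PFR/batch, dC_U/dC_A = −r_U/(r_D+r_U) = −k₂/(k₂+k₁·C_A).
Integrating from C_{A0} to C_A: C_U = (1.48/0.462)·ln[(1.48+0.462·2.88)/(1.48+0.462·0.910)] = 3.203·ln(2.811/1.900) = 1.253 kmol/m³.
Then C_D = (C_{A0}−C_A) − C_U = 1.970 − 1.253 = 0.7164 kmol/m³.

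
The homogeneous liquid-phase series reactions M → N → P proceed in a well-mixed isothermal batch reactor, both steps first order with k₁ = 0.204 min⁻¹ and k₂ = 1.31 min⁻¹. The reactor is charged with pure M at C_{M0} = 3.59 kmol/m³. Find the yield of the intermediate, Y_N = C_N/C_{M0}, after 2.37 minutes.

Solving the coupled first-order balances gives C_N(t) = [k₁/(k₂−k₁)]·C_{M0}·(e^(−k₁t) − e^(−k₂t)).
e^(−k₁t) = e^(−0.204×2.37) = e^(−0.4835) = 0.6166; e^(−k₂t) = e^(−3.105) = 0.04484.
C_N = 0.204×3.59/(1.31−0.204) × (0.6166−0.04484) = 0.6622×0.5718 = 0.3786 kmol/m³.
Y_N = C_N/C_{M0} = 0.3786/3.59 = 0.105.

0.105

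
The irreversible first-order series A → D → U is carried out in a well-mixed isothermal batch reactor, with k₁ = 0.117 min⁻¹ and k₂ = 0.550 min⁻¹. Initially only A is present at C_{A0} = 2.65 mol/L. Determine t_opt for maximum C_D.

The intermediate peaks when r₁ = r₂, i.e. k₁e^(−k₁t) = k₂e^(−k₂t), giving t_opt = ln(k₂/k₁)/(k₂−k₁).
= ln(0.550/0.117)/(0.550−0.117) = ln(4.701)/0.4330 = 1.548/0.4330 = 3.57 min.

3.57 min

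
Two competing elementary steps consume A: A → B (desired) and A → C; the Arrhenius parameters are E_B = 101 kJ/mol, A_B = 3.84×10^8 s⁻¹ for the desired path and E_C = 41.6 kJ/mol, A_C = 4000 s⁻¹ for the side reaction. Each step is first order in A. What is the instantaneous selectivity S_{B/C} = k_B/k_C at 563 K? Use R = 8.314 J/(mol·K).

0.296

Since both paths have the same order in A, the concentration cancels and S_{B/C} = k_B/k_C = (A_B/A_C)·exp[(E_C−E_B)/(RT)].
(E_C−E_B)/(RT) = (41.6−101)×10³/(8.314×563) = -59400/4681 = -12.69.
k_B/k_C = (3.84×10^8/4000)·exp(-12.69) = 96000 × 3.081×10^-6 = 0.296.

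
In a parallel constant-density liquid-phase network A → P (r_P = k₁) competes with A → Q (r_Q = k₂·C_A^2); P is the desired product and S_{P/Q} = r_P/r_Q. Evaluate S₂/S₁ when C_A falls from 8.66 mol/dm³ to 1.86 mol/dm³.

21.7

S_{P/Q} = (k₁/k₂)·C_A^-2, so S₂/S₁ = (C_{A,2}/C_{A,1})^-2.
= (1.86/8.66)^(-2) = (0.2148)^(-2) = 21.7.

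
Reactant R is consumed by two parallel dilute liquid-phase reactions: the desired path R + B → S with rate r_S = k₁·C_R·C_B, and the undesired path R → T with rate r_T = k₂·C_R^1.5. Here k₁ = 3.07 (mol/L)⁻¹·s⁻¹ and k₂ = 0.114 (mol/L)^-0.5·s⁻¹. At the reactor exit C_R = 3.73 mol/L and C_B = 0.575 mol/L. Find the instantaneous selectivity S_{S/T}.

8.02

S_{S/T} = r_S/r_T = (k₁·C_R·C_B)/(k₂·C_R^1.5) = (k₁/k₂)·C_R^-0.5·C_B.
= (3.07×3.730×0.5750) / (0.114×3.730^1.5) = 6.584/0.8212 = 8.02.
The undesired path is higher order in R, so low C_R (CSTR or dilute feed) favours S.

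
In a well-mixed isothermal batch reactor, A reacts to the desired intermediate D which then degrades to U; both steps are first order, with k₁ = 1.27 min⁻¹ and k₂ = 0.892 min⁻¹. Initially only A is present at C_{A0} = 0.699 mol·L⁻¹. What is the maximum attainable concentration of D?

Evaluating C_D at t_opt = ln(k₂/k₁)/(k₂−k₁) gives C_{D,max}/C_{A0} = (k₁/k₂)^[k₂/(k₂−k₁)].
= (1.27/0.892)^(0.892/(0.892−1.27)) = (1.424)^(-2.360) = 0.4344.
C_{D,max} = 0.4344×0.699 = 0.304 mol·L⁻¹.

0.304 mol·L⁻¹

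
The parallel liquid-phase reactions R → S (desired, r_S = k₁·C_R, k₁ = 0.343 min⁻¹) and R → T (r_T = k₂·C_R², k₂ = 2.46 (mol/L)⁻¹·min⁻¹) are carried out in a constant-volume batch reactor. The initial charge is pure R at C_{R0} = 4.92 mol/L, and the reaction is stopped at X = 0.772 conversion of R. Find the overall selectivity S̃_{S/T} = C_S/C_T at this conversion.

C_R = C_{R0}(1−X) = 1.122 mol/L.
Along a PFR/batch, dC_S/dC_R = −r_S/(r_S+r_T) = −k₁/(k₁+k₂·C_R).
Integrating from C_{R0} to C_R: C_S = (0.343/2.46)·ln[(0.343+2.46·4.92)/(0.343+2.46·1.12)] = 0.1394·ln(12.45/3.103) = 0.1937 mol/L.
C_T = (C_{R0}−C_R)−C_S = 3.605 mol/L; S̃_{S/T} = 0.1937/3.605 = 0.0537.

0.0537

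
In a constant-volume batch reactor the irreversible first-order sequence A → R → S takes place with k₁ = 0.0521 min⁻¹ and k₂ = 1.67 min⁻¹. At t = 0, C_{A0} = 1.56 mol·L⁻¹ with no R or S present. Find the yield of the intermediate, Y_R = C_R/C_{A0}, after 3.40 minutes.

The intermediate concentration in a first-order A→B→C sequence is C_R = k₁C_{A0}(e^(−k₁t) − e^(−k₂t))/(k₂−k₁).
e^(−k₁t) = e^(−0.0521×3.40) = e^(−0.1771) = 0.8377; e^(−k₂t) = e^(−5.678) = 0.003420.
C_R = 0.0521×1.56/(1.67−0.0521) × (0.8377−0.003420) = 0.05024×0.8342 = 0.04191 mol·L⁻¹.
Y_R = C_R/C_{A0} = 0.04191/1.56 = 0.0269.

0.0269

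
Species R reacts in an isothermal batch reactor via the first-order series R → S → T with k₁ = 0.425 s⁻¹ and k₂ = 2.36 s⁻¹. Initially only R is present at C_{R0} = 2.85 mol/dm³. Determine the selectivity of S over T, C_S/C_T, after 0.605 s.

For first-order series with pure R initially, C_S(t) = k₁C_{R0}/(k₂−k₁)·(e^(−k₁t) − e^(−k₂t)).
e^(−k₁t) = e^(−0.425×0.605) = e^(−0.2571) = 0.7733; e^(−k₂t) = e^(−1.428) = 0.2398.
C_S = 0.425×2.85/(2.36−0.425) × (0.7733−0.2398) = 0.6260×0.5334 = 0.3339 mol/dm³.
C_R = C_{R0}e^(−k₁t) = 2.204 mol/dm³, so C_T = C_{R0}−C_R−C_S = 0.3123 mol/dm³; C_S/C_T = 1.07.

1.07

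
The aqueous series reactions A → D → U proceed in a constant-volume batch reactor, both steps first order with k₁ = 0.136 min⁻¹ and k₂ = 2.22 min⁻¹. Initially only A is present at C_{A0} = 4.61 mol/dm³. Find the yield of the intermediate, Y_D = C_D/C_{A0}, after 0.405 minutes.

0.0352

Solving the coupled first-order balances gives C_D(t) = [k₁/(k₂−k₁)]·C_{A0}·(e^(−k₁t) − e^(−k₂t)).
e^(−k₁t) = e^(−0.136×0.405) = e^(−0.05508) = 0.9464; e^(−k₂t) = e^(−0.8991) = 0.4069.
C_D = 0.136×4.61/(2.22−0.136) × (0.9464−0.4069) = 0.3008×0.5395 = 0.1623 mol/dm³.
Y_D = C_D/C_{A0} = 0.1623/4.61 = 0.0352.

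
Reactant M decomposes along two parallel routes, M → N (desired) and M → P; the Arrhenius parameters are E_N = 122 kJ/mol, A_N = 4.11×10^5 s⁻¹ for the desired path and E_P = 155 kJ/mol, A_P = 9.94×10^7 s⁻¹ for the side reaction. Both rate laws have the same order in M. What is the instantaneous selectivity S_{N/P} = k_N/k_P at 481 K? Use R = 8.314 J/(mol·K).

k_N/k_P = (A_N/A_P)·exp[−(E_N−E_P)/(RT)] = (A_N/A_P)·exp[(E_P−E_N)/(RT)].
(E_P−E_N)/(RT) = (155−122)×10³/(8.314×481) = 33000/3999 = 8.252.
k_N/k_P = (4.11×10^5/9.94×10^7)·exp(8.252) = 0.004135 × 3835 = 15.9.
Since E_N < E_P, lowering the temperature improves selectivity toward N.

15.9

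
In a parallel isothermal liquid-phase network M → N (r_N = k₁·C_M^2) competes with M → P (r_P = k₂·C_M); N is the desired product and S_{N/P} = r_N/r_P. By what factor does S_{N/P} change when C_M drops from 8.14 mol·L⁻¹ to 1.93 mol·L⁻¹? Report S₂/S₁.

0.237

S_{N/P} = (k₁/k₂)·C_M, so S₂/S₁ = (C_{M,2}/C_{M,1}).
= 1.93/8.14 = 0.237.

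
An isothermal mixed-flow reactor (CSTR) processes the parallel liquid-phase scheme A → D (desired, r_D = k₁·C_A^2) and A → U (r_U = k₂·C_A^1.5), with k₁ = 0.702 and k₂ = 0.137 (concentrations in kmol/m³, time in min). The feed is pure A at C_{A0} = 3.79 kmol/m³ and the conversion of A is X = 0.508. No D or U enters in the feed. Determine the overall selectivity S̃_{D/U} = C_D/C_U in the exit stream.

Exit C_A = C_{A0}(1−X) = 3.79×0.492 = 1.865 kmol/m³.
A CSTR operates uniformly at the exit composition, giving r_D = 2.441 and r_U = 0.3488 (each k·C_A^n at C_A = 1.865).
Overall selectivity = C_D/C_U = r_Dτ/(r_Uτ) = r_D/r_U = 7.00.

7.00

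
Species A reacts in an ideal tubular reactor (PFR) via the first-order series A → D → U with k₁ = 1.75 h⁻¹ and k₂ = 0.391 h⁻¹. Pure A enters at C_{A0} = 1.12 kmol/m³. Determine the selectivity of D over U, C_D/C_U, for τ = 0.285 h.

16.2

Solving the coupled first-order balances gives C_D(τ) = [k₁/(k₂−k₁)]·C_{A0}·(e^(−k₁τ) − e^(−k₂τ)).
e^(−k₁τ) = e^(−1.75×0.285) = e^(−0.4987) = 0.6073; e^(−k₂τ) = e^(−0.1114) = 0.8945.
C_D = 1.75×1.12/(0.391−1.75) × (0.6073−0.8945) = (-1.442)×(-0.2873) = 0.4143 kmol/m³.
C_A = C_{A0}e^(−k₁τ) = 0.6802 kmol/m³, so C_U = C_{A0}−C_A−C_D = 0.02554 kmol/m³; C_D/C_U = 16.2.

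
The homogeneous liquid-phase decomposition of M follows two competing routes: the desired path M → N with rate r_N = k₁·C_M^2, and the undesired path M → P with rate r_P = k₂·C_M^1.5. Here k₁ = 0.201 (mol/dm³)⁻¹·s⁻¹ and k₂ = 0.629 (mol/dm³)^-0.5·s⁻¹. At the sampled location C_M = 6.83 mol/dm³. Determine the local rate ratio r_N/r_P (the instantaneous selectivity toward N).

0.835

S_{N/P} = r_N/r_P = (k₁·C_M^2)/(k₂·C_M^1.5) = (k₁/k₂)·C_M^0.5.
= (0.201×6.830^2) / (0.629×6.830^1.5) = 9.376/11.23 = 0.835.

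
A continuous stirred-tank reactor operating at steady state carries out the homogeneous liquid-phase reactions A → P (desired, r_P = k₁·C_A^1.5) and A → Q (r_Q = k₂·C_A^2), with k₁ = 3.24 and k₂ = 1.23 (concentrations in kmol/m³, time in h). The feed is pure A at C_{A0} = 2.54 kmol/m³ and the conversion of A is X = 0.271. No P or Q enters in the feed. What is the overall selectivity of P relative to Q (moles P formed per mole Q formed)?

Exit C_A = C_{A0}(1−X) = 2.54×0.729 = 1.852 kmol/m³.
Rates in a CSTR are evaluated at the outlet concentration: r_P = 3.24×1.852^1.5 = 8.164, r_Q = 1.23×1.852^2 = 4.217.
Overall selectivity = C_P/C_Q = r_Pτ/(r_Qτ) = r_P/r_Q = 1.94.

1.94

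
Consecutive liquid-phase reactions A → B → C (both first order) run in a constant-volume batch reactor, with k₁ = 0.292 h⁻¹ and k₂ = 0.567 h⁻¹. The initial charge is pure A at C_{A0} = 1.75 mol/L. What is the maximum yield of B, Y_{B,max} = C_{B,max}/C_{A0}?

0.255

For a first-order series the maximum intermediate yield is C_{B,max}/C_{A0} = (k₁/k₂)^[k₂/(k₂−k₁)].
= (0.292/0.567)^(0.567/(0.567−0.292)) = (0.5150)^(2.062) = 0.2546.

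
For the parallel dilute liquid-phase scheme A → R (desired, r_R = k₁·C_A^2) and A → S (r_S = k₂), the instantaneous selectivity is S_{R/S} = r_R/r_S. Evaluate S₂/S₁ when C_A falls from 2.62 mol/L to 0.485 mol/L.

S_{R/S} = (k₁/k₂)·C_A^2, so S₂/S₁ = (C_{A,2}/C_{A,1})^2.
= (0.485/2.62)^2 = (0.1851)^2 = 0.0343.
Selectivity toward R falls as C_A falls — high-concentration operation is favoured.

0.0343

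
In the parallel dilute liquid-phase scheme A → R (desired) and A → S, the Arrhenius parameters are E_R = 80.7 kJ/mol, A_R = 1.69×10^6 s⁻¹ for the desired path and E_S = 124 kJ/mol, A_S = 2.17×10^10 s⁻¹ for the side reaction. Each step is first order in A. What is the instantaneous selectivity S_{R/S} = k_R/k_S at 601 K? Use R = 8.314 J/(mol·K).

Since both paths have the same order in A, the concentration cancels and S_{R/S} = k_R/k_S = (A_R/A_S)·exp[(E_S−E_R)/(RT)].
(E_S−E_R)/(RT) = (124−80.7)×10³/(8.314×601) = 43300/4997 = 8.666.
k_R/k_S = (1.69×10^6/2.17×10^10)·exp(8.666) = 7.788×10^-5 × 5800 = 0.452.

0.452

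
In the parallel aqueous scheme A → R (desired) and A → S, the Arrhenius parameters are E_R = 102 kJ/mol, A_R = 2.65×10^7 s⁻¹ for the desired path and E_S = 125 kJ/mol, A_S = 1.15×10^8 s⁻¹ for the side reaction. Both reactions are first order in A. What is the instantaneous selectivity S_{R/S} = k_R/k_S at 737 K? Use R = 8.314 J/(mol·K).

9.83

Since both paths have the same order in A, the concentration cancels and S_{R/S} = k_R/k_S = (A_R/A_S)·exp[(E_S−E_R)/(RT)].
(E_S−E_R)/(RT) = (125−102)×10³/(8.314×737) = 23000/6127 = 3.754.
k_R/k_S = (2.65×10^7/1.15×10^8)·exp(3.754) = 0.2304 × 42.68 = 9.83.
Since E_R < E_S, lowering the temperature improves selectivity toward R.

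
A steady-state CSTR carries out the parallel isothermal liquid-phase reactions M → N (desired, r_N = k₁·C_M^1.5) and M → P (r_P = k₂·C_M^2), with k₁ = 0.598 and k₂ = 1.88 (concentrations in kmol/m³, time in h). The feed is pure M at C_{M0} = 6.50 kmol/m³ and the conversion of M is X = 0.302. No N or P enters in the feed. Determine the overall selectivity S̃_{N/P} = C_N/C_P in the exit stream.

0.149

Exit C_M = C_{M0}(1−X) = 6.50×0.698 = 4.537 kmol/m³.
In a CSTR the entire volume is at exit conditions, so r_N = 0.598×4.537^1.5 = 5.779 and r_P = 1.88×4.537^2 = 38.70.
Overall selectivity = C_N/C_P = r_Nτ/(r_Pτ) = r_N/r_P = 0.149.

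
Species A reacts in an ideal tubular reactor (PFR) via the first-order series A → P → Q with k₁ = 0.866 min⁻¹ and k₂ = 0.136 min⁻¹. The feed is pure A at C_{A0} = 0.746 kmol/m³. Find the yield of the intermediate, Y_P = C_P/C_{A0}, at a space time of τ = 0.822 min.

0.479

The intermediate concentration in a first-order A→B→C sequence is C_P = k₁C_{A0}(e^(−k₁τ) − e^(−k₂τ))/(k₂−k₁).
e^(−k₁τ) = e^(−0.866×0.822) = e^(−0.7119) = 0.4907; e^(−k₂τ) = e^(−0.1118) = 0.8942.
C_P = 0.866×0.746/(0.136−0.866) × (0.4907−0.8942) = (-0.8850)×(-0.4035) = 0.3571 kmol/m³.
Y_P = C_P/C_{A0} = 0.3571/0.746 = 0.479.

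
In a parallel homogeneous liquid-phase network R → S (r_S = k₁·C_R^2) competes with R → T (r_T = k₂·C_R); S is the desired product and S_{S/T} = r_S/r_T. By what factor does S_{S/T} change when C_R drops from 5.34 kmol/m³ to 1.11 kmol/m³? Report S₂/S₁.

0.208

S_{S/T} = (k₁/k₂)·C_R, so S₂/S₁ = (C_{R,2}/C_{R,1}).
= 1.11/5.34 = 0.208.
Selectivity toward S falls as C_R falls — high-concentration operation is favoured.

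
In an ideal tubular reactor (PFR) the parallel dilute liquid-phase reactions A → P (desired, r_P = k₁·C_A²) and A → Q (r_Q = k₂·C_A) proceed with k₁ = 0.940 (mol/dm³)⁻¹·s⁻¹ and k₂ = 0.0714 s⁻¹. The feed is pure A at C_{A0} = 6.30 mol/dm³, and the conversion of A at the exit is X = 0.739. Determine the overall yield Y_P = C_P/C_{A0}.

C_A = C_{A0}(1−X) = 1.644 mol/dm³.
Along a PFR/batch, dC_Q/dC_A = −r_Q/(r_P+r_Q) = −k₂/(k₂+k₁·C_A).
Integrating from C_{A0} to C_A: C_Q = (0.0714/0.940)·ln[(0.0714+0.940·6.30)/(0.0714+0.940·1.64)] = 0.07596·ln(5.993/1.617) = 0.09951 mol/dm³.
Then C_P = (C_{A0}−C_A) − C_Q = 4.656 − 0.09951 = 4.556 mol/dm³.
Y_P = C_P/C_{A0} = 4.556/6.30 = 0.723.

0.723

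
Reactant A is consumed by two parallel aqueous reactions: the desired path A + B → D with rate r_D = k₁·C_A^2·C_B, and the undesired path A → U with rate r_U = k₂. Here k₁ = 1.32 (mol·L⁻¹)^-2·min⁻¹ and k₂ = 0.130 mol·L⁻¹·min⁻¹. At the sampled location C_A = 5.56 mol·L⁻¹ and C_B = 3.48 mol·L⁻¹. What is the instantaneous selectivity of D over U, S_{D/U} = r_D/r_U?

S_{D/U} = r_D/r_U = (k₁·C_A^2·C_B)/(k₂) = (k₁/k₂)·C_A^2·C_B.
= (1.32×5.560^2×3.480) / (0.130) = 142.0/0.1300 = 1092.

1092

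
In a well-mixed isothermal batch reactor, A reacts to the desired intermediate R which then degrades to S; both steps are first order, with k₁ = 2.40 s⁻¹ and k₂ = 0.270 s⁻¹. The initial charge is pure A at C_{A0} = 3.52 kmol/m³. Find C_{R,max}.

2.67 kmol/m³

At the optimum, C_{R,max}/C_{A0} = (k₁/k₂)^[k₂/(k₂−k₁)].
= (2.40/0.270)^(0.270/(0.270−2.40)) = (8.889)^(-0.1268) = 0.7581.
C_{R,max} = 0.7581×3.52 = 2.67 kmol/m³.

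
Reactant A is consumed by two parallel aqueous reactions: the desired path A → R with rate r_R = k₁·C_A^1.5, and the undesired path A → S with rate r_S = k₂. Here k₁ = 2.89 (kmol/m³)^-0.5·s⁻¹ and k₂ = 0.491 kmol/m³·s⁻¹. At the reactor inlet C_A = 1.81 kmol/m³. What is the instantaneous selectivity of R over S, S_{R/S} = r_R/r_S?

14.3

S_{R/S} = r_R/r_S = (k₁·C_A^1.5)/(k₂) = (k₁/k₂)·C_A^1.5.
= (2.89×1.810^1.5) / (0.491) = 7.037/0.4910 = 14.3.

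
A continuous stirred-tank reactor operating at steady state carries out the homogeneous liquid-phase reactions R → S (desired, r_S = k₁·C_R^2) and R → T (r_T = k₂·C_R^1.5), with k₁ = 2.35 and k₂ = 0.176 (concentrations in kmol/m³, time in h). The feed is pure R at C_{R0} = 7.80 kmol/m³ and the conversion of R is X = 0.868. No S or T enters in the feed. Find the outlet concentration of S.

Exit C_R = C_{R0}(1−X) = 7.80×0.132 = 1.030 kmol/m³.
Rates in a CSTR are evaluated at the outlet concentration: r_S = 2.35×1.030^2 = 2.491, r_T = 0.176×1.030^1.5 = 0.1839.
Fraction of consumed R going to S: r_S/(r_S+r_T) = 0.9313.
C_S = 0.9313·C_{R0}·X = 0.9313×7.80×0.868 = 6.31 kmol/m³.

6.31 kmol/m³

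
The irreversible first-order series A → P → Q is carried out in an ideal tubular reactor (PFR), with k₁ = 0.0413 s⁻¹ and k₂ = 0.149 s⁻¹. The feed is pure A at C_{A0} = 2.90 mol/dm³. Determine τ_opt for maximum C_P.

11.9 s

The intermediate peaks when r₁ = r₂, i.e. k₁e^(−k₁τ) = k₂e^(−k₂τ), giving τ_opt = ln(k₂/k₁)/(k₂−k₁).
= ln(0.149/0.0413)/(0.149−0.0413) = ln(3.608)/0.1077 = 1.283/0.1077 = 11.9 s.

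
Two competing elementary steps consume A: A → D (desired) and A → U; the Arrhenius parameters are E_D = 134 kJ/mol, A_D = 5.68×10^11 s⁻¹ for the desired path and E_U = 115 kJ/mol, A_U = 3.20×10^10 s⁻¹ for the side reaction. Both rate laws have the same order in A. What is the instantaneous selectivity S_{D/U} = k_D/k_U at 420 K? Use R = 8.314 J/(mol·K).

0.0769

k_D/k_U = (A_D/A_U)·exp[−(E_D−E_U)/(RT)] = (A_D/A_U)·exp[(E_U−E_D)/(RT)].
(E_U−E_D)/(RT) = (115−134)×10³/(8.314×420) = -19000/3492 = -5.441.
k_D/k_U = (5.68×10^11/3.20×10^10)·exp(-5.441) = 17.75 × 0.004334 = 0.0769.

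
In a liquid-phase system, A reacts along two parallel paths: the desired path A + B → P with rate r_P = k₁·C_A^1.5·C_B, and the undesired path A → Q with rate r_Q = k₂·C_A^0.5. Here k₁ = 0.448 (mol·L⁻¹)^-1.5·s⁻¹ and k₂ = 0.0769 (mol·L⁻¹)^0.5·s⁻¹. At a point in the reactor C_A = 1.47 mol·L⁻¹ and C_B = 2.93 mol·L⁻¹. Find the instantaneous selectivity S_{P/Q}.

25.1

S_{P/Q} = r_P/r_Q = (k₁·C_A^1.5·C_B)/(k₂·C_A^0.5) = (k₁/k₂)·C_A·C_B.
= (0.448×1.470^1.5×2.930) / (0.0769×1.470^0.5) = 2.339/0.09324 = 25.1.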